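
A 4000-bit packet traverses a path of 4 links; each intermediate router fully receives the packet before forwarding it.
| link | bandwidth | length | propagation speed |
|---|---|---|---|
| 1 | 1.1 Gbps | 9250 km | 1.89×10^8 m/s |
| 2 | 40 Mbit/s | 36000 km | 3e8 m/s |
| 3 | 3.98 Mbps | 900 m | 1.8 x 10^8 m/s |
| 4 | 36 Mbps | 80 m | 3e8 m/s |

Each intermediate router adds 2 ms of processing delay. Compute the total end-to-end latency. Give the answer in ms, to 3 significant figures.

176 ms

Transmission delays (L/R per hop): 0.00363636, 0.1, 1.00503, 0.111111 ms; sum = 1.21977 ms.
Propagation delays (d/s per hop): 48.9418, 120, 0.005, 0.000266667 ms; sum = 168.947 ms.
Processing at 3 router(s): 3 × 2 ms = 6 ms.
End-to-end = 176 ms.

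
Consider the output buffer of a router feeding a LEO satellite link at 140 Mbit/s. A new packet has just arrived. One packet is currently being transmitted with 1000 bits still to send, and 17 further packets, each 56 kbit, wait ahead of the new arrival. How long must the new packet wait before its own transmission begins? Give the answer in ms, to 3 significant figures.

6.81 ms

Each queued packet: L/R = 56000/140000000 = 0.4 ms.
17 queued → 6.8 ms.
Plus remaining 1000 bits of current packet: 0.00714286 ms.
Queuing delay = 6.81 ms.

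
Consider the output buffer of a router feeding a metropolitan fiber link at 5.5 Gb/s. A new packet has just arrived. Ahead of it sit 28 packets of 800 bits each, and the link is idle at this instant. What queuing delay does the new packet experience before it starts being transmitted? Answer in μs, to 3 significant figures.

4.07 μs

Each queued packet: L/R = 800/5500000000 = 0.145455 μs.
28 queued → 4.07273 μs.
Queuing delay = 4.07 μs.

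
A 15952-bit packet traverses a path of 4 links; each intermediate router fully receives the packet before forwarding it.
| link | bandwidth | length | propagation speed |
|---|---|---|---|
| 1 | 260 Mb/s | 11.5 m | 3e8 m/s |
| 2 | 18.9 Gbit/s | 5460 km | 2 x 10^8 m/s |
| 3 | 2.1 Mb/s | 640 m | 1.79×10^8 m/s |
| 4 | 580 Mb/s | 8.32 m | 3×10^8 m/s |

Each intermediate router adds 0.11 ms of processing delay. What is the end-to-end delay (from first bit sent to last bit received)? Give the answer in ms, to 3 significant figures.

35.3 ms

Transmission delays (L/R per hop): 0.0613538, 0.000844021, 7.59619, 0.0275034 ms; sum = 7.68589 ms.
Propagation delays (d/s per hop): 3.83333e-05, 27.3, 0.00357542, 2.77333e-05 ms; sum = 27.3036 ms.
Processing at 3 router(s): 3 × 0.11 ms = 0.33 ms.
End-to-end = 35.3 ms.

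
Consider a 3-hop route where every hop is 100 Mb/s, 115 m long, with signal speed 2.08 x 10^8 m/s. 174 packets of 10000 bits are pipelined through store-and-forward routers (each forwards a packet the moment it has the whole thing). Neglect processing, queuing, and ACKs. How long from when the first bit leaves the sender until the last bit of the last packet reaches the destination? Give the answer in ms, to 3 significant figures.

17.6 ms

Per-hop transmission t_tx = L/R = 10000/100000000 = 0.1 ms.
Per-hop propagation t_prop = 115/208000000 = 0.000552885 ms.
Pipeline fill: first packet needs 3·t_tx to clear all hops; remaining 173 packets each add one t_tx.
Total = (3+174-1)·t_tx + 3·t_prop = 176·0.1 + 3·0.000552885 = 17.6 ms.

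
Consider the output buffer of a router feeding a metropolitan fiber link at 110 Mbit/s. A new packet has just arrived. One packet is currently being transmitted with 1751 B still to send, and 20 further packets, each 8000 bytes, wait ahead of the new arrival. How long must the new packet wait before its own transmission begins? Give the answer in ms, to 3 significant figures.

Each queued packet: L/R = 64000/110000000 = 0.581818 ms.
20 queued → 11.6364 ms.
Plus remaining 14008 bits of current packet: 0.127345 ms.
Queuing delay = 11.8 ms.

11.8 ms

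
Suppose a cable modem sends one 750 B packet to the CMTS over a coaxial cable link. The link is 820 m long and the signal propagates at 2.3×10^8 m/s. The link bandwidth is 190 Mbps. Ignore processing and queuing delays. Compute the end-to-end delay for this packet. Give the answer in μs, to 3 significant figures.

L = 750 × 8 = 6000 bits.
Transmission delay = L/R = 6000 / 190000000 = 31.5789 μs.
Propagation delay = d/s = 820 m / 2.3e+08 m/s = 3.56522 μs.
Total = 35.1 μs.

35.1 μs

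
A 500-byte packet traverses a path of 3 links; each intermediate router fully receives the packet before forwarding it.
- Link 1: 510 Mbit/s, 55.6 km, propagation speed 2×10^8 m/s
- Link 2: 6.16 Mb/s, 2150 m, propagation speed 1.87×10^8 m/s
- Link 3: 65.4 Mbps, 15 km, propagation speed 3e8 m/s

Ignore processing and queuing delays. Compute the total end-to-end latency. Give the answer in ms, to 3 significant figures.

L = 500 × 8 = 4000 bits.
Transmission delays (L/R per hop): 0.00784314, 0.649351, 0.0611621 ms; sum = 0.718356 ms.
Propagation delays (d/s per hop): 0.278, 0.0114973, 0.05 ms; sum = 0.339497 ms.
End-to-end = 1.06 ms.

1.06 ms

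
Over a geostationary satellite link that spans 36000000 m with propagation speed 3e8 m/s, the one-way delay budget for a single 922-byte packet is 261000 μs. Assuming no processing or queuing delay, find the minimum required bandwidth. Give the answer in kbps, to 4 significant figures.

52.31 kbps

L = 7376 bits.
Propagation delay = 36000000 / 300000000 = 120000 μs.
Transmission budget = 261000 − 120000 = 141000 μs.
R ≥ L / t_tx = 7376 bits / 0.141 s = 52.31 kbps.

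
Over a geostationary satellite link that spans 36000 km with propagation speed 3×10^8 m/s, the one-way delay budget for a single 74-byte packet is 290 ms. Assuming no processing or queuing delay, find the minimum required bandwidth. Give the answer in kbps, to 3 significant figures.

3.48 kbps

L = 592 bits.
Propagation delay = 36000000 / 300000000 = 120 ms.
Transmission budget = 290 − 120 = 170 ms.
R ≥ L / t_tx = 592 bits / 0.17 s = 3.48 kbps.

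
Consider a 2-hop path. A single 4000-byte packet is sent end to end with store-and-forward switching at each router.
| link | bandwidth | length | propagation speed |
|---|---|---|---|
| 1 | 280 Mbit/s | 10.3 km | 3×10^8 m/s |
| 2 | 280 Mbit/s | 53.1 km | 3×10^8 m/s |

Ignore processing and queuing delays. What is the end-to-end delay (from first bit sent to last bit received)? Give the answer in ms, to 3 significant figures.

L = 4000 × 8 = 32000 bits.
Transmission delay per hop = L/R = 32000/280000000 = 0.114286 ms; 2 hops → 0.228571 ms.
Propagation delays (d/s per hop): 0.0343333, 0.177 ms; sum = 0.211333 ms.
End-to-end = 0.440 ms.

0.440 ms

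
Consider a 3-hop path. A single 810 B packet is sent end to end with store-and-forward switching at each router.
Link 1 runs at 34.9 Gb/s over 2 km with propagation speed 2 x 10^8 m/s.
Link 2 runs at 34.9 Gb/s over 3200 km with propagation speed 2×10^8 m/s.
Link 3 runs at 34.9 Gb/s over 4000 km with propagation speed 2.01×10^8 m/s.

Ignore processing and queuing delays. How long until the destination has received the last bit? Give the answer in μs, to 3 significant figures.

35900 μs

L = 810 × 8 = 6480 bits.
Transmission delay per hop = L/R = 6480/34900000000 = 0.185673 μs; 3 hops → 0.55702 μs.
Propagation delays (d/s per hop): 10, 16000, 19900.5 μs; sum = 35910.5 μs.
End-to-end = 35900 μs.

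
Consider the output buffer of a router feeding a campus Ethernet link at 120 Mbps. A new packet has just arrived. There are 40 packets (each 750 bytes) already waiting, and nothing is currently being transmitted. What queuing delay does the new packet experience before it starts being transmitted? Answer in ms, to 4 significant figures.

2.000 ms

Each queued packet: L/R = 6000/120000000 = 0.05 ms.
40 queued → 2 ms.
Queuing delay = 2.000 ms.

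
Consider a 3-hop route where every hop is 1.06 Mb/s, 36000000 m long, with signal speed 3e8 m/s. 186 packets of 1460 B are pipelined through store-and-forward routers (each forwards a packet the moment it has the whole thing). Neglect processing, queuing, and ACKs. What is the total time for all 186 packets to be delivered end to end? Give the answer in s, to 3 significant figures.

2.43 s

Per-hop transmission t_tx = L/R = 11680/1060000 = 0.0110189 s.
Per-hop propagation t_prop = 36000000/300000000 = 0.12 s.
Pipeline fill: first packet needs 3·t_tx to clear all hops; remaining 185 packets each add one t_tx.
Total = (3+186-1)·t_tx + 3·t_prop = 188·0.0110189 + 3·0.12 = 2.43 s.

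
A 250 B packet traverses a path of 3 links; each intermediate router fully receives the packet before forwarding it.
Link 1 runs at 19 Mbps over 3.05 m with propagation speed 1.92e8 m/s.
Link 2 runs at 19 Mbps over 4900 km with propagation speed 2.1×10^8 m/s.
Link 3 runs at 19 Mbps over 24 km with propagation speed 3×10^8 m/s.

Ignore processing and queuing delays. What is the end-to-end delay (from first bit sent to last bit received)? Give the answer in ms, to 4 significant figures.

23.73 ms

L = 250 × 8 = 2000 bits.
Transmission delay per hop = L/R = 2000/19000000 = 0.105263 ms; 3 hops → 0.315789 ms.
Propagation delays (d/s per hop): 1.58854e-05, 23.3333, 0.08 ms; sum = 23.4133 ms.
End-to-end = 23.73 ms.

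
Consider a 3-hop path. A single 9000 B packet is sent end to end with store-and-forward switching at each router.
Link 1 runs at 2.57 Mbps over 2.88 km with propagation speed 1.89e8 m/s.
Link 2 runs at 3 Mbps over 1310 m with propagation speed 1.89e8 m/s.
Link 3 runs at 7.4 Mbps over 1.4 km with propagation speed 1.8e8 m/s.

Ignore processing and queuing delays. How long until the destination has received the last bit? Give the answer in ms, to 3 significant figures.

L = 9000 × 8 = 72000 bits.
Transmission delays (L/R per hop): 28.0156, 24, 9.72973 ms; sum = 61.7453 ms.
Propagation delays (d/s per hop): 0.0152381, 0.00693122, 0.00777778 ms; sum = 0.0299471 ms.
End-to-end = 61.8 ms.

61.8 ms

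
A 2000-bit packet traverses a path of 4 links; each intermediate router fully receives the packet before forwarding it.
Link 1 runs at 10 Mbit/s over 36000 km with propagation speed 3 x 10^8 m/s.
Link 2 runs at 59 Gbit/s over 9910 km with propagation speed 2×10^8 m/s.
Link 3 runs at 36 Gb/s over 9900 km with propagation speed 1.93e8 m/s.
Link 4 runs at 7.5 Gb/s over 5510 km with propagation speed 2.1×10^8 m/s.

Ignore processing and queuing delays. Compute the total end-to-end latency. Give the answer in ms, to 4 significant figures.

Transmission delays (L/R per hop): 0.2, 3.38983e-05, 5.55556e-05, 0.000266667 ms; sum = 0.200356 ms.
Propagation delays (d/s per hop): 120, 49.55, 51.2953, 26.2381 ms; sum = 247.083 ms.
End-to-end = 247.3 ms.

247.3 ms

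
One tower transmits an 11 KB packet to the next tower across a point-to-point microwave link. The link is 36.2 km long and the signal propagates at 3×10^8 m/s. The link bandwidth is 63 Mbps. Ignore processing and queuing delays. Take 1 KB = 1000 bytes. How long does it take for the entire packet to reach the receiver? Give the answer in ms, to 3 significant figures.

L = 88000 bits.
Transmission delay = L/R = 88000 / 63000000 = 1.39683 ms.
Propagation delay = d/s = 36200 m / 300000000 m/s = 0.120667 ms.
Total = 1.52 ms.

1.52 ms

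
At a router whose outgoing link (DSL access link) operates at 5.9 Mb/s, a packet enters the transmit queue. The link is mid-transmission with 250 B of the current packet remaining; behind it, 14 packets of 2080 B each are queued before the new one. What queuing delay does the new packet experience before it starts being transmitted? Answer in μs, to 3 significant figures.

39800 μs

Each queued packet: L/R = 16640/5900000 = 2820.34 μs.
14 queued → 39484.7 μs.
Plus remaining 2000 bits of current packet: 338.983 μs.
Queuing delay = 39800 μs.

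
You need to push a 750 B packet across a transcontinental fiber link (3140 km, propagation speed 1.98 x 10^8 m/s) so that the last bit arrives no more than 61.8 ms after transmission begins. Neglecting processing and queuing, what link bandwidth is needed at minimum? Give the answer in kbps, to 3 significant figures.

131 kbps

L = 6000 bits.
Propagation delay = 3140000 / 198000000 = 15.8586 ms.
Transmission budget = 61.8 − 15.8586 = 45.9414 ms.
R ≥ L / t_tx = 6000 bits / 0.0459414 s = 131 kbps.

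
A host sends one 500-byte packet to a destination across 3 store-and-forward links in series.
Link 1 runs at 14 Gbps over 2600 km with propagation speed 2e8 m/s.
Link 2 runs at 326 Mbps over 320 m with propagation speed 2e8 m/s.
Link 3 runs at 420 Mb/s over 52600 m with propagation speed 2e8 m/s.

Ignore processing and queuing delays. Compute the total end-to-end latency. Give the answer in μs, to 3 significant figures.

L = 500 × 8 = 4000 bits.
Transmission delays (L/R per hop): 0.285714, 12.2699, 9.52381 μs; sum = 22.0795 μs.
Propagation delays (d/s per hop): 13000, 1.6, 263 μs; sum = 13264.6 μs.
End-to-end = 13300 μs.

13300 μs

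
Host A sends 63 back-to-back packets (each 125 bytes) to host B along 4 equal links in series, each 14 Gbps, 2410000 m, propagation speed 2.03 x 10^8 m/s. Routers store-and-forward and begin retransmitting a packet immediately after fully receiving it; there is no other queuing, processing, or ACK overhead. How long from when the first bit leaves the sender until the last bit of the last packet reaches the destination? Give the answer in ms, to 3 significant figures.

47.5 ms

Per-hop transmission t_tx = L/R = 1000/14000000000 = 7.14286e-05 ms.
Per-hop propagation t_prop = 2410000/2.03e+08 = 11.8719 ms.
Pipeline fill: first packet needs 4·t_tx to clear all hops; remaining 62 packets each add one t_tx.
Total = (4+63-1)·t_tx + 4·t_prop = 66·7.14286e-05 + 4·11.8719 = 47.5 ms.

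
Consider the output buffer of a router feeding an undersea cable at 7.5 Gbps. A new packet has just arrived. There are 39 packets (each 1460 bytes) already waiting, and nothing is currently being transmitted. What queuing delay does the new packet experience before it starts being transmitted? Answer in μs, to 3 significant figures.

Each queued packet: L/R = 11680/7500000000 = 1.55733 μs.
39 queued → 60.736 μs.
Queuing delay = 60.7 μs.

60.7 μs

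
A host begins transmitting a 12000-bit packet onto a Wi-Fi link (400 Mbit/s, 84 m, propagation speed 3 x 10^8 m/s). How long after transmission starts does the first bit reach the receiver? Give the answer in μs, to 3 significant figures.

0.280 μs

First bit experiences only propagation delay: d/s = 84/300000000 = 0.280 μs.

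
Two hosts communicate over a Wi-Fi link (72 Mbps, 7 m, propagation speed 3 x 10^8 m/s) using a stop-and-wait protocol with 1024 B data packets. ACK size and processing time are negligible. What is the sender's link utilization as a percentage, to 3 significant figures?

100 %

t_tx = L/R = 8192/72000000 = 0.000113778 s.
t_prop = 7/300000000 = 2.33333e-08 s; RTT = 4.66667e-08 s.
Cycle = t_tx + RTT = 0.000113824 s.
Utilization = t_tx / cycle = 0.000113778/0.000113824 = 100 %.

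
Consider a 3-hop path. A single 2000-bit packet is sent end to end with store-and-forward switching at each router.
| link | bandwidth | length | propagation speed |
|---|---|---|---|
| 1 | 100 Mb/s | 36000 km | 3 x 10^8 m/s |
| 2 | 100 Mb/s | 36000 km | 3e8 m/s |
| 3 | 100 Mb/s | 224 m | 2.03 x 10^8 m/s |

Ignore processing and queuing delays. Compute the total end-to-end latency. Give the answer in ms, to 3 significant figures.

240 ms

Transmission delay per hop = L/R = 2000/100000000 = 0.02 ms; 3 hops → 0.06 ms.
Propagation delays (d/s per hop): 120, 120, 0.00110345 ms; sum = 240.001 ms.
End-to-end = 240 ms.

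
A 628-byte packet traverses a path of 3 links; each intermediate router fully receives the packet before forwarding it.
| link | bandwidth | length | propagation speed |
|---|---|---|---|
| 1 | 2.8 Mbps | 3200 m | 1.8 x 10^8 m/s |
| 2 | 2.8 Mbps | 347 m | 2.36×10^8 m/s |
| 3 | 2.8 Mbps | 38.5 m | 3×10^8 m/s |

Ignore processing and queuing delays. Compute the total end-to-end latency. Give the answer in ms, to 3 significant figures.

5.40 ms

L = 628 × 8 = 5024 bits.
Transmission delay per hop = L/R = 5024/2800000 = 1.79429 ms; 3 hops → 5.38286 ms.
Propagation delays (d/s per hop): 0.0177778, 0.00147034, 0.000128333 ms; sum = 0.0193765 ms.
End-to-end = 5.40 ms.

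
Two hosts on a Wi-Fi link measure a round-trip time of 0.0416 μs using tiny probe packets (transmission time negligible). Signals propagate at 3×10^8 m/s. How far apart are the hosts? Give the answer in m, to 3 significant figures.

6.24 m

One-way propagation = RTT/2 = 0.0208 μs.
d = s × t = 300000000 × 2.08e-08 = 6.24 m.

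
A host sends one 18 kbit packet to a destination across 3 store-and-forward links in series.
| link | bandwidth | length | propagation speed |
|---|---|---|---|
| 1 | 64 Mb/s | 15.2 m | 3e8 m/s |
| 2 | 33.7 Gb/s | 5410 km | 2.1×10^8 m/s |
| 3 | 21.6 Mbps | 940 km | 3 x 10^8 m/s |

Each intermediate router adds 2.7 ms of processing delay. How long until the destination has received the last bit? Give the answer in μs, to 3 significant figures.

35400 μs

L = 18000 bits.
Transmission delays (L/R per hop): 281.25, 0.534125, 833.333 μs; sum = 1115.12 μs.
Propagation delays (d/s per hop): 0.0506667, 25761.9, 3133.33 μs; sum = 28895.3 μs.
Processing at 2 router(s): 2 × 2.7 ms = 5400 μs.
End-to-end = 35400 μs.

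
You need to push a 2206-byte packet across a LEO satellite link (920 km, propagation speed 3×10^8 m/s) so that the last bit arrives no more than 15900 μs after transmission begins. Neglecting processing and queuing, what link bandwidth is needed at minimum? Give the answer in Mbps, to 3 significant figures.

1.38 Mbps

L = 17648 bits.
Propagation delay = 920000 / 300000000 = 3066.67 μs.
Transmission budget = 15900 − 3066.67 = 12833.3 μs.
R ≥ L / t_tx = 17648 bits / 0.0128333 s = 1.38 Mbps.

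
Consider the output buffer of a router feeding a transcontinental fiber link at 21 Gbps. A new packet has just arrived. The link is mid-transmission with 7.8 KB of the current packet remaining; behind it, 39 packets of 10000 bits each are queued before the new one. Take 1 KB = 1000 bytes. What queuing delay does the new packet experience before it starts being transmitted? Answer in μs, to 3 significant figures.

Each queued packet: L/R = 10000/21000000000 = 0.47619 μs.
39 queued → 18.5714 μs.
Plus remaining 62400 bits of current packet: 2.97143 μs.
Queuing delay = 21.5 μs.

21.5 μs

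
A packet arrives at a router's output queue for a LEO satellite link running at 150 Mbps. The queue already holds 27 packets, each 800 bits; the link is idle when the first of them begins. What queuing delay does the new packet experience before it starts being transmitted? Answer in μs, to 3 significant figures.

144 μs

Each queued packet: L/R = 800/150000000 = 5.33333 μs.
27 queued → 144 μs.
Queuing delay = 144 μs.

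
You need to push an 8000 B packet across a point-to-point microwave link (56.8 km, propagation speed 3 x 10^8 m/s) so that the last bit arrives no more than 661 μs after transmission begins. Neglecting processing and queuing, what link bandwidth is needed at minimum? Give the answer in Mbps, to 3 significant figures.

136 Mbps

L = 64000 bits.
Propagation delay = 56800 / 300000000 = 189.333 μs.
Transmission budget = 661 − 189.333 = 471.667 μs.
R ≥ L / t_tx = 64000 bits / 0.000471667 s = 136 Mbps.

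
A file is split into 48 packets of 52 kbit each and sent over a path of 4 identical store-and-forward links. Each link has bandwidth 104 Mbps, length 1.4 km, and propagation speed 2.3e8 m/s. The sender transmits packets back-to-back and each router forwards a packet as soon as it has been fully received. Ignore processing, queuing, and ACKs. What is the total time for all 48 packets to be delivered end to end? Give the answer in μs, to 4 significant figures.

Per-hop transmission t_tx = L/R = 52000/104000000 = 500 μs.
Per-hop propagation t_prop = 1400/2.3e+08 = 6.08696 μs.
Pipeline fill: first packet needs 4·t_tx to clear all hops; remaining 47 packets each add one t_tx.
Total = (4+48-1)·t_tx + 4·t_prop = 51·500 + 4·6.08696 = 25520 μs.

25520 μs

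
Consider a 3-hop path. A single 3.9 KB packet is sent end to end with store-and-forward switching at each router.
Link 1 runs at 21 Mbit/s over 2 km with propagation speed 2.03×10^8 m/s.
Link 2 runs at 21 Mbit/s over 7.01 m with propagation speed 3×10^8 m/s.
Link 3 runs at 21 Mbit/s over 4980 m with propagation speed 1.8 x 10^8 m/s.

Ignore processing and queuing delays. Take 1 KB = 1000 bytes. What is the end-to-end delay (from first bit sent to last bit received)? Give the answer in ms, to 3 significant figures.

L = 31200 bits.
Transmission delay per hop = L/R = 31200/21000000 = 1.48571 ms; 3 hops → 4.45714 ms.
Propagation delays (d/s per hop): 0.00985222, 2.33667e-05, 0.0276667 ms; sum = 0.0375423 ms.
End-to-end = 4.49 ms.

4.49 ms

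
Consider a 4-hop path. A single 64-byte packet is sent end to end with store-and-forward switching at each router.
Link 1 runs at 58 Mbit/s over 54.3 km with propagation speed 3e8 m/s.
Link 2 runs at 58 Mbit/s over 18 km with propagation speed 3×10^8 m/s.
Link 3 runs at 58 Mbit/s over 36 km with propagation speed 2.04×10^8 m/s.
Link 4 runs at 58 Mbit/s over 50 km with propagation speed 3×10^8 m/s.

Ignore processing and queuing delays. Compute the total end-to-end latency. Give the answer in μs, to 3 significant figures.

619 μs

L = 64 × 8 = 512 bits.
Transmission delay per hop = L/R = 512/58000000 = 8.82759 μs; 4 hops → 35.3103 μs.
Propagation delays (d/s per hop): 181, 60, 176.471, 166.667 μs; sum = 584.137 μs.
End-to-end = 619 μs.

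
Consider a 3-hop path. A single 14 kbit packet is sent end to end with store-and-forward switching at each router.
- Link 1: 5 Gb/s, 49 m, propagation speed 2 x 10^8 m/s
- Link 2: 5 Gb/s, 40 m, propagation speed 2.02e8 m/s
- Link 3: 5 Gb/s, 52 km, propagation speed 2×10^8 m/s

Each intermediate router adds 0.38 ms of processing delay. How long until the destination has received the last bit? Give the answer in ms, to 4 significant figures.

L = 14000 bits.
Transmission delay per hop = L/R = 14000/5000000000 = 0.0028 ms; 3 hops → 0.0084 ms.
Propagation delays (d/s per hop): 0.000245, 0.00019802, 0.26 ms; sum = 0.260443 ms.
Processing at 2 router(s): 2 × 0.38 ms = 0.76 ms.
End-to-end = 1.029 ms.

1.029 ms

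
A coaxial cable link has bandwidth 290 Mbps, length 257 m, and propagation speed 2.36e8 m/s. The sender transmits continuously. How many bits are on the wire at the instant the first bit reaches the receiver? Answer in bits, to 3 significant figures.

Propagation delay = 257 / 236000000 = 1.08898e-06 s.
BDP = R × t_prop = 290000000 × 1.08898e-06 = 315.805 bits.

316 bits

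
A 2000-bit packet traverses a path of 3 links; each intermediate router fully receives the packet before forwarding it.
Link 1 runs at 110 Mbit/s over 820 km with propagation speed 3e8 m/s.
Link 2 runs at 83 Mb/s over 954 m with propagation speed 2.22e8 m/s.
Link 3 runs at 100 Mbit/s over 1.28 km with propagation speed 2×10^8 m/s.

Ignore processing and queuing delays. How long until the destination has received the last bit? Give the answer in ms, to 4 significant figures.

2.806 ms

Transmission delays (L/R per hop): 0.0181818, 0.0240964, 0.02 ms; sum = 0.0622782 ms.
Propagation delays (d/s per hop): 2.73333, 0.0042973, 0.0064 ms; sum = 2.74403 ms.
End-to-end = 2.806 ms.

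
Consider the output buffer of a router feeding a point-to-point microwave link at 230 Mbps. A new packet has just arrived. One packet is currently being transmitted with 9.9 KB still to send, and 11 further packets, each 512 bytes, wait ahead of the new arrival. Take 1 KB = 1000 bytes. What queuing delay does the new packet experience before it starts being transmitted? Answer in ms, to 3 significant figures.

0.540 ms

Each queued packet: L/R = 4096/230000000 = 0.0178087 ms.
11 queued → 0.195896 ms.
Plus remaining 79200 bits of current packet: 0.344348 ms.
Queuing delay = 0.540 ms.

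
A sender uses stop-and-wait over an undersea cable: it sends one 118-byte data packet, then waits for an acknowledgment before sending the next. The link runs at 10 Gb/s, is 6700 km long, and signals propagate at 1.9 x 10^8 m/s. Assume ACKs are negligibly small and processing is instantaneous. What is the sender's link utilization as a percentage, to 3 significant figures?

t_tx = L/R = 944/10000000000 = 9.44e-08 s.
t_prop = 6700000/190000000 = 0.0352632 s; RTT = 0.0705263 s.
Cycle = t_tx + RTT = 0.0705264 s.
Utilization = t_tx / cycle = 9.44e-08/0.0705264 = 0.000134 %.

0.000134 %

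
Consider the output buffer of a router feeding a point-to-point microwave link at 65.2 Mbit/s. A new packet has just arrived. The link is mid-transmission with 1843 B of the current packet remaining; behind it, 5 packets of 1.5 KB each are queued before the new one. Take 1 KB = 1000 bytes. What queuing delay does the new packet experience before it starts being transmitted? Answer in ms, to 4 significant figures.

Each queued packet: L/R = 12000/65200000 = 0.184049 ms.
5 queued → 0.920245 ms.
Plus remaining 14744 bits of current packet: 0.226135 ms.
Queuing delay = 1.146 ms.

1.146 ms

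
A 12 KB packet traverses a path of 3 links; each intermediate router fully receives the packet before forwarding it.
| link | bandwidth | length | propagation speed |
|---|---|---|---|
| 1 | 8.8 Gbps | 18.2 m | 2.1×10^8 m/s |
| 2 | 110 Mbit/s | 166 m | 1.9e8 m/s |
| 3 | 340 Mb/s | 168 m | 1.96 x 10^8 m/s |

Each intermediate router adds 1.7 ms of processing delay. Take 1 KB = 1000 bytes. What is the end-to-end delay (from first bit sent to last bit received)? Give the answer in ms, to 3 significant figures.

4.57 ms

L = 96000 bits.
Transmission delays (L/R per hop): 0.0109091, 0.872727, 0.282353 ms; sum = 1.16599 ms.
Propagation delays (d/s per hop): 8.66667e-05, 0.000873684, 0.000857143 ms; sum = 0.00181749 ms.
Processing at 2 router(s): 2 × 1.7 ms = 3.4 ms.
End-to-end = 4.57 ms.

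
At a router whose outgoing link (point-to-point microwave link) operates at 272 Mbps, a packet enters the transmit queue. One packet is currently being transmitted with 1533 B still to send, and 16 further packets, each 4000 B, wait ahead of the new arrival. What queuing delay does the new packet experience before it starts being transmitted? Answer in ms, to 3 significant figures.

Each queued packet: L/R = 32000/272000000 = 0.117647 ms.
16 queued → 1.88235 ms.
Plus remaining 12264 bits of current packet: 0.0450882 ms.
Queuing delay = 1.93 ms.

1.93 ms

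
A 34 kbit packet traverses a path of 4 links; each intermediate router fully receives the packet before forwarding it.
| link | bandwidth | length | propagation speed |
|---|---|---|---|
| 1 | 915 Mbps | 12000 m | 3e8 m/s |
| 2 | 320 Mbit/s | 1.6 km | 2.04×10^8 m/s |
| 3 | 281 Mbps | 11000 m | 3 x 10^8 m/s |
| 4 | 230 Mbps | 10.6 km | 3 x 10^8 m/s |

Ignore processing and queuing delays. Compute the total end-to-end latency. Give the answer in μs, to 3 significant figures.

532 μs

L = 34000 bits.
Transmission delays (L/R per hop): 37.1585, 106.25, 120.996, 147.826 μs; sum = 412.231 μs.
Propagation delays (d/s per hop): 40, 7.84314, 36.6667, 35.3333 μs; sum = 119.843 μs.
End-to-end = 532 μs.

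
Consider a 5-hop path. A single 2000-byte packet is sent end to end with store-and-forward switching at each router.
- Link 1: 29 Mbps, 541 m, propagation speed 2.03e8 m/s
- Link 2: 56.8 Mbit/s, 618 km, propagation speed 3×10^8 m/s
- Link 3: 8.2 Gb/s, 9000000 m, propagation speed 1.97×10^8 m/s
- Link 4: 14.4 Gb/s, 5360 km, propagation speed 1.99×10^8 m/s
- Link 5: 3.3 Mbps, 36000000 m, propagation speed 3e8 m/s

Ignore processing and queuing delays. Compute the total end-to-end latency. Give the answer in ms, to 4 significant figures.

L = 2000 × 8 = 16000 bits.
Transmission delays (L/R per hop): 0.551724, 0.28169, 0.00195122, 0.00111111, 4.84848 ms; sum = 5.68496 ms.
Propagation delays (d/s per hop): 0.00266502, 2.06, 45.6853, 26.9347, 120 ms; sum = 194.683 ms.
End-to-end = 200.4 ms.

200.4 ms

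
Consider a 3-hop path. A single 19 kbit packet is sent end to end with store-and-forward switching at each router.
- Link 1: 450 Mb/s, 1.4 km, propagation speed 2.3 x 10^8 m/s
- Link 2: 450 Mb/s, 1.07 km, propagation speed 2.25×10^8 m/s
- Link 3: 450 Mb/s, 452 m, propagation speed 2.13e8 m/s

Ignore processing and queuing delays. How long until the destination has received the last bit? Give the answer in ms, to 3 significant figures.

0.140 ms

L = 19000 bits.
Transmission delay per hop = L/R = 19000/450000000 = 0.0422222 ms; 3 hops → 0.126667 ms.
Propagation delays (d/s per hop): 0.00608696, 0.00475556, 0.00212207 ms; sum = 0.0129646 ms.
End-to-end = 0.140 ms.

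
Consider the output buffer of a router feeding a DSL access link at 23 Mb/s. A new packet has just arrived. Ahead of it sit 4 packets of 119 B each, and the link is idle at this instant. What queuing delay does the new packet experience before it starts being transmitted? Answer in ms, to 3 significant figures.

0.166 ms

Each queued packet: L/R = 952/23000000 = 0.0413913 ms.
4 queued → 0.165565 ms.
Queuing delay = 0.166 ms.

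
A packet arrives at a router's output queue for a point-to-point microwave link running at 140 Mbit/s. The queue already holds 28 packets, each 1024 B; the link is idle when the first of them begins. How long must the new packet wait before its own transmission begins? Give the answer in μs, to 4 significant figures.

Each queued packet: L/R = 8192/140000000 = 58.5143 μs.
28 queued → 1638.4 μs.
Queuing delay = 1638 μs.

1638 μs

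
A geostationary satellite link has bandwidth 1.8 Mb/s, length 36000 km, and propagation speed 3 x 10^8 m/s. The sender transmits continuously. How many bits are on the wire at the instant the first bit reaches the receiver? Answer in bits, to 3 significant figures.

Propagation delay = 36000000 / 300000000 = 0.12 s.
BDP = R × t_prop = 1800000 × 0.12 = 216000 bits.

216000 bits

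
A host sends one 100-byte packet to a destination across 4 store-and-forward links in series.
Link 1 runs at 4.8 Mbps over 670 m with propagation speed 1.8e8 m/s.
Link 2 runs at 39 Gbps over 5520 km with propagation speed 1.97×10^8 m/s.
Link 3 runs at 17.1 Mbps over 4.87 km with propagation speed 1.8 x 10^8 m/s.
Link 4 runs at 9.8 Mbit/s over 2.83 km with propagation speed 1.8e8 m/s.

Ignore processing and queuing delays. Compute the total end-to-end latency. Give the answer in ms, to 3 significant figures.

L = 100 × 8 = 800 bits.
Transmission delays (L/R per hop): 0.166667, 2.05128e-05, 0.0467836, 0.0816327 ms; sum = 0.295103 ms.
Propagation delays (d/s per hop): 0.00372222, 28.0203, 0.0270556, 0.0157222 ms; sum = 28.0668 ms.
End-to-end = 28.4 ms.

28.4 ms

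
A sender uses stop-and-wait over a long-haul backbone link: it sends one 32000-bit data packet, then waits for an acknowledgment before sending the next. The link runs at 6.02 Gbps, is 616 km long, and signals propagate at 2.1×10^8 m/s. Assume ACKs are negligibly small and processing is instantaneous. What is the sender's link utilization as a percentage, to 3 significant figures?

t_tx = L/R = 32000/6020000000 = 5.31561e-06 s.
t_prop = 616000/210000000 = 0.00293333 s; RTT = 0.00586667 s.
Cycle = t_tx + RTT = 0.00587198 s.
Utilization = t_tx / cycle = 5.31561e-06/0.00587198 = 0.0905 %.

0.0905 %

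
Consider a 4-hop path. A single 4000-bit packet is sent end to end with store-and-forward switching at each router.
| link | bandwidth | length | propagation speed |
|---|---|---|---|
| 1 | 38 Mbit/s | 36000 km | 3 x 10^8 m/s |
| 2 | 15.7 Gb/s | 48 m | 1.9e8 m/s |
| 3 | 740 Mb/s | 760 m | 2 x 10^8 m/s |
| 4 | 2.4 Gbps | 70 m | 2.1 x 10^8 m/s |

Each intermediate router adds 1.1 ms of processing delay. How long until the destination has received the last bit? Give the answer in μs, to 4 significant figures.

123400 μs

Transmission delays (L/R per hop): 105.263, 0.254777, 5.40541, 1.66667 μs; sum = 112.59 μs.
Propagation delays (d/s per hop): 120000, 0.252632, 3.8, 0.333333 μs; sum = 120004 μs.
Processing at 3 router(s): 3 × 1.1 ms = 3300 μs.
End-to-end = 123400 μs.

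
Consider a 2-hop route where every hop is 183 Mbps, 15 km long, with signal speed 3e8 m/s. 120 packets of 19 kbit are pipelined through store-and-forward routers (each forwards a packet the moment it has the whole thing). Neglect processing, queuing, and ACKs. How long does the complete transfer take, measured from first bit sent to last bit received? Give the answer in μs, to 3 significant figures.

Per-hop transmission t_tx = L/R = 19000/183000000 = 103.825 μs.
Per-hop propagation t_prop = 15000/300000000 = 50 μs.
Pipeline fill: first packet needs 2·t_tx to clear all hops; remaining 119 packets each add one t_tx.
Total = (2+120-1)·t_tx + 2·t_prop = 121·103.825 + 2·50 = 12700 μs.

12700 μs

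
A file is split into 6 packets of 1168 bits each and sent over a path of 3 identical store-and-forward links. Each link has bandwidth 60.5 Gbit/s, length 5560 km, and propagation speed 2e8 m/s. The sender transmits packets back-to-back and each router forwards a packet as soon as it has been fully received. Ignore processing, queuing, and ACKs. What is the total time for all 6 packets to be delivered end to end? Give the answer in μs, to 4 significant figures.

Per-hop transmission t_tx = L/R = 1168/60500000000 = 0.0193058 μs.
Per-hop propagation t_prop = 5560000/200000000 = 27800 μs.
Pipeline fill: first packet needs 3·t_tx to clear all hops; remaining 5 packets each add one t_tx.
Total = (3+6-1)·t_tx + 3·t_prop = 8·0.0193058 + 3·27800 = 83400 μs.

83400 μs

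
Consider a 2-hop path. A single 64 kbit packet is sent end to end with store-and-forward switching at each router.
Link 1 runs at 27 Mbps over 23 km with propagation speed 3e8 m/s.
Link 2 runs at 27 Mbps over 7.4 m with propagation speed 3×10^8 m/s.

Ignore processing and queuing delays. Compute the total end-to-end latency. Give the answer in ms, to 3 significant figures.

L = 64000 bits.
Transmission delay per hop = L/R = 64000/27000000 = 2.37037 ms; 2 hops → 4.74074 ms.
Propagation delays (d/s per hop): 0.0766667, 2.46667e-05 ms; sum = 0.0766913 ms.
End-to-end = 4.82 ms.

4.82 ms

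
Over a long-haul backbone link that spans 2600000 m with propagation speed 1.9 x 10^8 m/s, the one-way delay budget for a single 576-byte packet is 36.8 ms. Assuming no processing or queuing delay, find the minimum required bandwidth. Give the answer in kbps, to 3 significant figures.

199 kbps

L = 4608 bits.
Propagation delay = 2600000 / 190000000 = 13.6842 ms.
Transmission budget = 36.8 − 13.6842 = 23.1158 ms.
R ≥ L / t_tx = 4608 bits / 0.0231158 s = 199 kbps.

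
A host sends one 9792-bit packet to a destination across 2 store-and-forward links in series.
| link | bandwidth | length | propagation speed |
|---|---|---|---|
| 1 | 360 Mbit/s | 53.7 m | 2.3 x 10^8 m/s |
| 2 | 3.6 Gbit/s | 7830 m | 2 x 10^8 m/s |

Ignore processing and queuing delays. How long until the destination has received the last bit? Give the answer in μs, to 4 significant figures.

Transmission delays (L/R per hop): 27.2, 2.72 μs; sum = 29.92 μs.
Propagation delays (d/s per hop): 0.233478, 39.15 μs; sum = 39.3835 μs.
End-to-end = 69.30 μs.

69.30 μs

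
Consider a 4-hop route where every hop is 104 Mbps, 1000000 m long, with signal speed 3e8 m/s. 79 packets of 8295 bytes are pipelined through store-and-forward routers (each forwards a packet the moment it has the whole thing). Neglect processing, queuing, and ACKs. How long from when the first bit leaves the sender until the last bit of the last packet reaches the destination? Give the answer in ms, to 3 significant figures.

Per-hop transmission t_tx = L/R = 66360/104000000 = 0.638077 ms.
Per-hop propagation t_prop = 1000000/300000000 = 3.33333 ms.
Pipeline fill: first packet needs 4·t_tx to clear all hops; remaining 78 packets each add one t_tx.
Total = (4+79-1)·t_tx + 4·t_prop = 82·0.638077 + 4·3.33333 = 65.7 ms.

65.7 ms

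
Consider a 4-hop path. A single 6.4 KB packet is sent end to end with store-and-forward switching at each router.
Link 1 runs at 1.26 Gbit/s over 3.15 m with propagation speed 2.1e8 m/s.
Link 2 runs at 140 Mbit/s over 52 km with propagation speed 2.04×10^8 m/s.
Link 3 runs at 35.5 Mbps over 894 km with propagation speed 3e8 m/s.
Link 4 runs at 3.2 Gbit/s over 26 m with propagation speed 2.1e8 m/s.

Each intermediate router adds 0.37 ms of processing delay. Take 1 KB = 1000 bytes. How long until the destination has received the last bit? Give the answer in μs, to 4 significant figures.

6210 μs

L = 51200 bits.
Transmission delays (L/R per hop): 40.6349, 365.714, 1442.25, 16 μs; sum = 1864.6 μs.
Propagation delays (d/s per hop): 0.015, 254.902, 2980, 0.12381 μs; sum = 3235.04 μs.
Processing at 3 router(s): 3 × 0.37 ms = 1110 μs.
End-to-end = 6210 μs.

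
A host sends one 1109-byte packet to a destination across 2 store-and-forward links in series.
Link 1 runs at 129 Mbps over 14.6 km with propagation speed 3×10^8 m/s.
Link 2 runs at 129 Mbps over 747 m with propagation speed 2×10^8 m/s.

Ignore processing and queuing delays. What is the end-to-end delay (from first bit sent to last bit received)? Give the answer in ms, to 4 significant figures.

0.1900 ms

L = 1109 × 8 = 8872 bits.
Transmission delay per hop = L/R = 8872/129000000 = 0.0687752 ms; 2 hops → 0.13755 ms.
Propagation delays (d/s per hop): 0.0486667, 0.003735 ms; sum = 0.0524017 ms.
End-to-end = 0.1900 ms.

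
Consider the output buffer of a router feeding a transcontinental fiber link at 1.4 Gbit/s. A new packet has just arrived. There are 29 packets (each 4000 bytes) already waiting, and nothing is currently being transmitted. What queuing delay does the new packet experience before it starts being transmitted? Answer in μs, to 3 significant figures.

663 μs

Each queued packet: L/R = 32000/1400000000 = 22.8571 μs.
29 queued → 662.857 μs.
Queuing delay = 663 μs.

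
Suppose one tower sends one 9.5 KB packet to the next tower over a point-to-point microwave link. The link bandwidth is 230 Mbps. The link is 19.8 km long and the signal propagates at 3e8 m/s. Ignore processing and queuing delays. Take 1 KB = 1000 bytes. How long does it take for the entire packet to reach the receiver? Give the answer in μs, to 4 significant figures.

L = 76000 bits.
Transmission delay = L/R = 76000 / 230000000 = 330.435 μs.
Propagation delay = d/s = 19800 m / 300000000 m/s = 66 μs.
Total = 396.4 μs.

396.4 μs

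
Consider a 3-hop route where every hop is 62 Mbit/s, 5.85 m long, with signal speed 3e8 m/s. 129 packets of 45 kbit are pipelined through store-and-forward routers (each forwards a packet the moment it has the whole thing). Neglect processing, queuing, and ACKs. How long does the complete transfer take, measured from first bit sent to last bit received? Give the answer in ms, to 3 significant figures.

95.1 ms

Per-hop transmission t_tx = L/R = 45000/62000000 = 0.725806 ms.
Per-hop propagation t_prop = 5.85/300000000 = 1.95e-05 ms.
Pipeline fill: first packet needs 3·t_tx to clear all hops; remaining 128 packets each add one t_tx.
Total = (3+129-1)·t_tx + 3·t_prop = 131·0.725806 + 3·1.95e-05 = 95.1 ms.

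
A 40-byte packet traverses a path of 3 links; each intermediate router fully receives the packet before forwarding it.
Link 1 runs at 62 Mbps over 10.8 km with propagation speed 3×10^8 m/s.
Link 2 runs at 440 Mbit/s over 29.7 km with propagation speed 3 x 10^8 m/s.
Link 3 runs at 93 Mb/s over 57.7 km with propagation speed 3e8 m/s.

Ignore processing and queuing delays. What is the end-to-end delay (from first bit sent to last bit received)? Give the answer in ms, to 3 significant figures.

L = 40 × 8 = 320 bits.
Transmission delays (L/R per hop): 0.00516129, 0.000727273, 0.00344086 ms; sum = 0.00932942 ms.
Propagation delays (d/s per hop): 0.036, 0.099, 0.192333 ms; sum = 0.327333 ms.
End-to-end = 0.337 ms.

0.337 ms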